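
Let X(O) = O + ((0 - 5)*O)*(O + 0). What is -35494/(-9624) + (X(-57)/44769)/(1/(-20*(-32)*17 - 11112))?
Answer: 6331269137/71809476 ≈ 88.168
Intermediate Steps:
X(O) = O - 5*O² (X(O) = O + (-5*O)*O = O - 5*O²)
-35494/(-9624) + (X(-57)/44769)/(1/(-20*(-32)*17 - 11112)) = -35494/(-9624) + (-57*(1 - 5*(-57))/44769)/(1/(-20*(-32)*17 - 11112)) = -35494*(-1/9624) + (-57*(1 + 285)*(1/44769))/(1/(640*17 - 11112)) = 17747/4812 + (-57*286*(1/44769))/(1/(10880 - 11112)) = 17747/4812 + (-16302*1/44769)/(1/(-232)) = 17747/4812 - 5434/(14923*(-1/232)) = 17747/4812 - 5434/14923*(-232) = 17747/4812 + 1260688/14923 = 6331269137/71809476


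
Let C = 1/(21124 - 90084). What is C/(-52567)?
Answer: 1/3625020320 ≈ 2.7586e-10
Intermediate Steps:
C = -1/68960 (C = 1/(-68960) = -1/68960 ≈ -1.4501e-5)
C/(-52567) = -1/68960/(-52567) = -1/68960*(-1/52567) = 1/3625020320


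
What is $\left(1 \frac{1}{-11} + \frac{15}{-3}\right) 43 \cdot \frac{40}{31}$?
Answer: $- \frac{96320}{341} \approx -282.46$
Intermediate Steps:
$\left(1 \frac{1}{-11} + \frac{15}{-3}\right) 43 \cdot \frac{40}{31} = \left(1 \left(- \frac{1}{11}\right) + 15 \left(- \frac{1}{3}\right)\right) 43 \cdot 40 \cdot \frac{1}{31} = \left(- \frac{1}{11} - 5\right) 43 \cdot \frac{40}{31} = \left(- \frac{56}{11}\right) 43 \cdot \frac{40}{31} = \left(- \frac{2408}{11}\right) \frac{40}{31} = - \frac{96320}{341}$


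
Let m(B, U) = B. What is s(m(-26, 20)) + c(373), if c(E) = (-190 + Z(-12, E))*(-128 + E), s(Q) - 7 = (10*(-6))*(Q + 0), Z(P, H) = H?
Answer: 46402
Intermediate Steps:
s(Q) = 7 - 60*Q (s(Q) = 7 + (10*(-6))*(Q + 0) = 7 - 60*Q)
c(E) = (-190 + E)*(-128 + E)
s(m(-26, 20)) + c(373) = (7 - 60*(-26)) + (24320 + 373**2 - 318*373) = (7 + 1560) + (24320 + 139129 - 118614) = 1567 + 44835 = 46402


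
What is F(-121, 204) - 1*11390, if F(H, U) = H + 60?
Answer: -11451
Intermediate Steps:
F(H, U) = 60 + H
F(-121, 204) - 1*11390 = (60 - 121) - 1*11390 = -61 - 11390 = -11451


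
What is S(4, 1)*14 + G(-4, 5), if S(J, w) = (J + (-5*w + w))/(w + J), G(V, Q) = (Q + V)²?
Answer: 1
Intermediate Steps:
S(J, w) = (J - 4*w)/(J + w)
S(4, 1)*14 + G(-4, 5) = ((4 - 4*1)/(4 + 1))*14 + (5 - 4)² = ((4 - 4)/5)*14 + 1² = ((⅕)*0)*14 + 1 = 0*14 + 1 = 0 + 1 = 1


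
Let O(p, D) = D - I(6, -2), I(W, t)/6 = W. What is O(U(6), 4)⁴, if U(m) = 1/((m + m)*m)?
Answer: 1048576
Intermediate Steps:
U(m) = 1/(2*m²) (U(m) = 1/(((2*m))*m) = (1/(2*m))/m = 1/(2*m²))
I(W, t) = 6*W
O(p, D) = -36 + D (O(p, D) = D - 6*6 = D - 1*36 = D - 36 = -36 + D)
O(U(6), 4)⁴ = (-36 + 4)⁴ = (-32)⁴ = 1048576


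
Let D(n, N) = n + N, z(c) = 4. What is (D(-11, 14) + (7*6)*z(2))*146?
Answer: 24966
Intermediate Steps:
D(n, N) = N + n
(D(-11, 14) + (7*6)*z(2))*146 = ((14 - 11) + (7*6)*4)*146 = (3 + 42*4)*146 = (3 + 168)*146 = 171*146 = 24966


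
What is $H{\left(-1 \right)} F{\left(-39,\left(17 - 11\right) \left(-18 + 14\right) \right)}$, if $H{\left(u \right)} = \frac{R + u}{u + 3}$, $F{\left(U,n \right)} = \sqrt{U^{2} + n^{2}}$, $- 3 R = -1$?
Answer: $- \sqrt{233} \approx -15.264$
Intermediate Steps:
$R = \frac{1}{3}$ ($R = \left(- \frac{1}{3}\right) \left(-1\right) = \frac{1}{3} \approx 0.33333$)
$H{\left(u \right)} = \frac{\frac{1}{3} + u}{3 + u}$ ($H{\left(u \right)} = \frac{\frac{1}{3} + u}{u + 3} = \frac{\frac{1}{3} + u}{3 + u}$)
$H{\left(-1 \right)} F{\left(-39,\left(17 - 11\right) \left(-18 + 14\right) \right)} = \frac{\frac{1}{3} - 1}{3 - 1} \sqrt{\left(-39\right)^{2} + \left(\left(17 - 11\right) \left(-18 + 14\right)\right)^{2}} = \frac{1}{2} \left(- \frac{2}{3}\right) \sqrt{1521 + \left(6 \left(-4\right)\right)^{2}} = \frac{1}{2} \left(- \frac{2}{3}\right) \sqrt{1521 + \left(-24\right)^{2}} = - \frac{\sqrt{1521 + 576}}{3} = - \frac{\sqrt{2097}}{3} = - \frac{3 \sqrt{233}}{3} = - \sqrt{233}$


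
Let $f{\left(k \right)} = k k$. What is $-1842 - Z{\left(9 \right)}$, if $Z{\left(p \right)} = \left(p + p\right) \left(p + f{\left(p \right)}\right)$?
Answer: $-3462$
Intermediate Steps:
$f{\left(k \right)} = k^{2}$
$Z{\left(p \right)} = 2 p \left(p + p^{2}\right)$ ($Z{\left(p \right)} = \left(p + p\right) \left(p + p^{2}\right) = 2 p \left(p + p^{2}\right)$)
$-1842 - Z{\left(9 \right)} = -1842 - 2 \cdot 9^{2} \left(1 + 9\right) = -1842 - 2 \cdot 81 \cdot 10 = -1842 - 1620 = -3462$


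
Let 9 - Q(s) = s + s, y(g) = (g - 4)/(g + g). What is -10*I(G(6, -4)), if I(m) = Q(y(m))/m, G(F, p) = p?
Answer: 35/2 ≈ 17.500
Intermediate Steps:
y(g) = (-4 + g)/(2*g) (y(g) = (-4 + g)/((2*g)) = (-4 + g)*(1/(2*g)) = (-4 + g)/(2*g))
Q(s) = 9 - 2*s (Q(s) = 9 - (s + s) = 9 - 2*s)
I(m) = (9 - (-4 + m)/m)/m
-10*I(G(6, -4)) = -40*(1 + 2*(-4))/(-4)**2 = -40*(1 - 8)/16 = -40*(-7)/16 = -10*(-7/4) = 35/2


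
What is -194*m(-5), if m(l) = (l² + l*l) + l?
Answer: -8730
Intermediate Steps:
m(l) = l + 2*l² (m(l) = (l² + l²) + l = 2*l² + l = l + 2*l²)
-194*m(-5) = -(-970)*(1 + 2*(-5)) = -(-970)*(1 - 10) = -(-970)*(-9) = -194*45 = -8730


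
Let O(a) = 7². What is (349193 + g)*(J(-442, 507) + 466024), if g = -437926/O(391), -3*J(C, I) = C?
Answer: 23316768018934/147 ≈ 1.5862e+11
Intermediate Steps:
O(a) = 49
J(C, I) = -C/3
g = -437926/49 ≈ -8937.3
(349193 + g)*(J(-442, 507) + 466024) = (349193 - 437926/49)*(-⅓*(-442) + 466024) = 16672531*(442/3 + 466024)/49 = (16672531/49)*(1398514/3) = 23316768018934/147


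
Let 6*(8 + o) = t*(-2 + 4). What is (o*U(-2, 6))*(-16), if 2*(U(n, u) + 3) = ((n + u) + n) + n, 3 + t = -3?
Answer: -480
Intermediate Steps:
t = -6 (t = -3 - 3 = -6)
U(n, u) = -3 + u/2 + 3*n/2 (U(n, u) = -3 + (((n + u) + n) + n)/2 = -3 + ((u + 2*n) + n)/2 = -3 + (u + 3*n)/2 = -3 + (u/2 + 3*n/2) = -3 + u/2 + 3*n/2)
o = -10 (o = -8 + (-6*(-2 + 4))/6 = -8 + (-6*2)/6 = -8 + (⅙)*(-12) = -8 - 2 = -10)
(o*U(-2, 6))*(-16) = -10*(-3 + (½)*6 + (3/2)*(-2))*(-16) = -10*(-3 + 3 - 3)*(-16) = -10*(-3)*(-16) = 30*(-16) = -480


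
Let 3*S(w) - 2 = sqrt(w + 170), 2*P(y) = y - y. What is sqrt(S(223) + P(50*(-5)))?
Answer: sqrt(6 + 3*sqrt(393))/3 ≈ 2.6972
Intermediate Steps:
P(y) = 0 (P(y) = (y - y)/2 = (1/2)*0 = 0)
S(w) = 2/3 + sqrt(170 + w)/3 (S(w) = 2/3 + sqrt(w + 170)/3 = 2/3 + sqrt(170 + w)/3)
sqrt(S(223) + P(50*(-5))) = sqrt((2/3 + sqrt(170 + 223)/3) + 0) = sqrt((2/3 + sqrt(393)/3) + 0) = sqrt(2/3 + sqrt(393)/3)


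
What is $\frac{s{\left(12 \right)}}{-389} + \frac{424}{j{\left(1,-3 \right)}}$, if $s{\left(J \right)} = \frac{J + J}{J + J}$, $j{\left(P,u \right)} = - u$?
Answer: $\frac{164933}{1167} \approx 141.33$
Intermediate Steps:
$s{\left(J \right)} = 1$ ($s{\left(J \right)} = \frac{2 J}{2 J} = 2 J \frac{1}{2 J} = 1$)
$\frac{s{\left(12 \right)}}{-389} + \frac{424}{j{\left(1,-3 \right)}} = 1 \frac{1}{-389} + \frac{424}{\left(-1\right) \left(-3\right)} = 1 \left(- \frac{1}{389}\right) + \frac{424}{3} = - \frac{1}{389} + 424 \cdot \frac{1}{3} = - \frac{1}{389} + \frac{424}{3} = \frac{164933}{1167}$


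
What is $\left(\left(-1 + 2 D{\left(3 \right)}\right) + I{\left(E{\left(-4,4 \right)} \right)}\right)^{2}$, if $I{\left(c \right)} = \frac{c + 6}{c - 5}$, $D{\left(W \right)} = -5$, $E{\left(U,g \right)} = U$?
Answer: $\frac{10201}{81} \approx 125.94$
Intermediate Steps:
$I{\left(c \right)} = \frac{6 + c}{-5 + c}$
$\left(\left(-1 + 2 D{\left(3 \right)}\right) + I{\left(E{\left(-4,4 \right)} \right)}\right)^{2} = \left(\left(-1 + 2 \left(-5\right)\right) + \frac{6 - 4}{-5 - 4}\right)^{2} = \left(\left(-1 - 10\right) + \frac{1}{-9} \cdot 2\right)^{2} = \left(-11 - \frac{2}{9}\right)^{2} = \left(- \frac{101}{9}\right)^{2} = \frac{10201}{81}$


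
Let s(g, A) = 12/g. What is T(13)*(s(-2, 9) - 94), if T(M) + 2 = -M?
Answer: 1500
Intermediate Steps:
T(M) = -2 - M
T(13)*(s(-2, 9) - 94) = (-2 - 1*13)*(12/(-2) - 94) = (-2 - 13)*(12*(-½) - 94) = -15*(-6 - 94) = -15*(-100) = 1500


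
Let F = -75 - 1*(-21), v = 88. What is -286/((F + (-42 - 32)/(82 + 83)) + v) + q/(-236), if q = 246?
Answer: -1562337/163312 ≈ -9.5666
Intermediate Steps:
F = -54 (F = -75 + 21 = -54)
-286/((F + (-42 - 32)/(82 + 83)) + v) + q/(-236) = -286/((-54 + (-42 - 32)/(82 + 83)) + 88) + 246/(-236) = -286/((-54 - 74/165) + 88) + 246*(-1/236) = -286/((-54 - 74*1/165) + 88) - 123/118 = -286/((-54 - 74/165) + 88) - 123/118 = -286/(-8984/165 + 88) - 123/118 = -286/5536/165 - 123/118 = -286*165/5536 - 123/118 = -23595/2768 - 123/118 = -1562337/163312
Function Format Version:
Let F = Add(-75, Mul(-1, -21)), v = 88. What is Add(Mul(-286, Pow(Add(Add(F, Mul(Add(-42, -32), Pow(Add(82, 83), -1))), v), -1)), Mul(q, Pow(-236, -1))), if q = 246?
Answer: Rational(-1562337, 163312) ≈ -9.5666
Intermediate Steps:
F = -54 (F = Add(-75, 21) = -54)
Add(Mul(-286, Pow(Add(Add(F, Mul(Add(-42, -32), Pow(Add(82, 83), -1))), v), -1)), Mul(q, Pow(-236, -1))) = Add(Mul(-286, Pow(Add(Add(-54, Mul(Add(-42, -32), Pow(Add(82, 83), -1))), 88), -1)), Mul(246, Pow(-236, -1))) = Add(Mul(-286, Pow(Add(Add(-54, Mul(-74, Pow(165, -1))), 88), -1)), Mul(246, Rational(-1, 236))) = Add(Mul(-286, Pow(Add(Add(-54, Mul(-74, Rational(1, 165))), 88), -1)), Rational(-123, 118)) = Add(Mul(-286, Pow(Add(Add(-54, Rational(-74, 165)), 88), -1)), Rational(-123, 118)) = Add(Mul(-286, Pow(Add(Rational(-8984, 165), 88), -1)), Rational(-123, 118)) = Add(Mul(-286, Pow(Rational(5536, 165), -1)), Rational(-123, 118)) = Add(Mul(-286, Rational(165, 5536)), Rational(-123, 118)) = Add(Rational(-23595, 2768), Rational(-123, 118)) = Rational(-1562337, 163312)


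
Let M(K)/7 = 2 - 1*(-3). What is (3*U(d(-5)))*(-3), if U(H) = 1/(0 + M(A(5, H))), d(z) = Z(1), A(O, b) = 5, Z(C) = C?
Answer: -9/35 ≈ -0.25714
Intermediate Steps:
d(z) = 1
M(K) = 35 (M(K) = 7*(2 - 1*(-3)) = 7*(2 + 3) = 7*5 = 35)
U(H) = 1/35 (U(H) = 1/(0 + 35) = 1/35)
(3*U(d(-5)))*(-3) = (3*(1/35))*(-3) = (3/35)*(-3) = -9/35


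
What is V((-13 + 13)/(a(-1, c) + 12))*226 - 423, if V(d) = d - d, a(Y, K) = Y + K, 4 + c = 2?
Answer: -423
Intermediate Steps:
c = -2 (c = -4 + 2 = -2)
a(Y, K) = K + Y
V(d) = 0
V((-13 + 13)/(a(-1, c) + 12))*226 - 423 = 0*226 - 423 = 0 - 423 = -423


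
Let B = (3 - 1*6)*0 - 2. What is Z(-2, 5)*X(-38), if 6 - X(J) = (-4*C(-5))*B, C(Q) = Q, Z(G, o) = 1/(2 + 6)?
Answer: 23/4 ≈ 5.7500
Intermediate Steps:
Z(G, o) = ⅛ (Z(G, o) = 1/8 = ⅛)
B = -2 (B = (3 - 6)*0 - 2 = -3*0 - 2 = 0 - 2 = -2)
X(J) = 46 (X(J) = 6 - (-4*(-5))*(-2) = 6 - 20*(-2) = 6 - 1*(-40) = 6 + 40 = 46)
Z(-2, 5)*X(-38) = (⅛)*46 = 23/4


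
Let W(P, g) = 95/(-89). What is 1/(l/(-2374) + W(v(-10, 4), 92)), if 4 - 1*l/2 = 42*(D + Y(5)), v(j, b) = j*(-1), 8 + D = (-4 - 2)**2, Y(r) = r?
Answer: 105643/10233 ≈ 10.324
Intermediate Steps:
D = 28 (D = -8 + (-4 - 2)**2 = -8 + (-6)**2 = -8 + 36 = 28)
v(j, b) = -j
W(P, g) = -95/89 (W(P, g) = 95*(-1/89) = -95/89)
l = -2764 (l = 8 - 84*(28 + 5) = 8 - 84*33 = 8 - 2*1386 = 8 - 2772 = -2764)
1/(l/(-2374) + W(v(-10, 4), 92)) = 1/(-2764/(-2374) - 95/89) = 1/(-2764*(-1/2374) - 95/89) = 1/(1382/1187 - 95/89) = 1/(10233/105643) = 105643/10233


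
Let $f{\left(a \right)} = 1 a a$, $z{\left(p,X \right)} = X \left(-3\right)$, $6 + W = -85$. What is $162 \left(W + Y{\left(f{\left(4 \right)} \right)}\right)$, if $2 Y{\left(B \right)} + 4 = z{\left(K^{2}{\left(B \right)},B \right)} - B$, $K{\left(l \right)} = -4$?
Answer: $-20250$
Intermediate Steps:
$W = -91$ ($W = -6 - 85 = -91$)
$z{\left(p,X \right)} = - 3 X$
$f{\left(a \right)} = a^{2}$ ($f{\left(a \right)} = a a = a^{2}$)
$Y{\left(B \right)} = -2 - 2 B$ ($Y{\left(B \right)} = -2 + \frac{- 3 B - B}{2} = -2 + \frac{\left(-4\right) B}{2} = -2 - 2 B$)
$162 \left(W + Y{\left(f{\left(4 \right)} \right)}\right) = 162 \left(-91 - \left(2 + 2 \cdot 4^{2}\right)\right) = 162 \left(-91 - 34\right) = 162 \left(-125\right) = -20250$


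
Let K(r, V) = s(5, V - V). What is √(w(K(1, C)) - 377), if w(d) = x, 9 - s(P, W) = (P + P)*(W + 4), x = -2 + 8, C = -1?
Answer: I*√371 ≈ 19.261*I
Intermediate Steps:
x = 6
s(P, W) = 9 - 2*P*(4 + W) (s(P, W) = 9 - (P + P)*(W + 4) = 9 - 2*P*(4 + W))
K(r, V) = -31 (K(r, V) = 9 - 8*5 - 2*5*(V - V) = 9 - 40 - 2*5*0 = 9 - 40 + 0 = -31)
w(d) = 6
√(w(K(1, C)) - 377) = √(6 - 377) = √(-371) = I*√371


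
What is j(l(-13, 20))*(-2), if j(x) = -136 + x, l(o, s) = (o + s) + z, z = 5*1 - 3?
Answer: 254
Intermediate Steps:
z = 2 (z = 5 - 3 = 2)
l(o, s) = 2 + o + s (l(o, s) = (o + s) + 2 = 2 + o + s)
j(l(-13, 20))*(-2) = (-136 + (2 - 13 + 20))*(-2) = (-136 + 9)*(-2) = -127*(-2) = 254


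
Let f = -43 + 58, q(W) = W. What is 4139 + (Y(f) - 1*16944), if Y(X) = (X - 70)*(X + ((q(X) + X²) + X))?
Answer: -27655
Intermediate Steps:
f = 15
Y(X) = (-70 + X)*(X² + 3*X) (Y(X) = (X - 70)*(X + ((X + X²) + X)) = (-70 + X)*(X + (X² + 2*X)) = (-70 + X)*(X² + 3*X))
4139 + (Y(f) - 1*16944) = 4139 + (15*(-210 + 15² - 67*15) - 1*16944) = 4139 + (15*(-210 + 225 - 1005) - 16944) = 4139 + (15*(-990) - 16944) = 4139 + (-14850 - 16944) = 4139 - 31794 = -27655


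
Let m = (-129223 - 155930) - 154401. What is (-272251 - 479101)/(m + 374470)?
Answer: 187838/16271 ≈ 11.544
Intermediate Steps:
m = -439554 (m = -285153 - 154401 = -439554)
(-272251 - 479101)/(m + 374470) = (-272251 - 479101)/(-439554 + 374470) = -751352/(-65084) = -751352*(-1/65084) = 187838/16271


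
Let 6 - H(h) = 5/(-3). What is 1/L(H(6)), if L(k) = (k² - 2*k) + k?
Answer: 9/460 ≈ 0.019565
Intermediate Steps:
H(h) = 23/3 (H(h) = 6 - 5/(-3) = 6 - 5*(-1)/3 = 6 - 1*(-5/3) = 6 + 5/3 = 23/3)
L(k) = k² - k
1/L(H(6)) = 1/(23*(-1 + 23/3)/3) = 1/((23/3)*(20/3)) = 1/(460/9) = 9/460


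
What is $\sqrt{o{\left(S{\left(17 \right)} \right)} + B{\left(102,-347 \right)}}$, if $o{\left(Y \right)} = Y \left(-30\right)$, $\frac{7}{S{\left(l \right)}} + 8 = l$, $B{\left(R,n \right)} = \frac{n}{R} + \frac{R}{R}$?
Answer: $\frac{5 i \sqrt{1190}}{34} \approx 5.073 i$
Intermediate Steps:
$B{\left(R,n \right)} = 1 + \frac{n}{R}$ ($B{\left(R,n \right)} = \frac{n}{R} + 1 = 1 + \frac{n}{R}$)
$S{\left(l \right)} = \frac{7}{-8 + l}$
$o{\left(Y \right)} = - 30 Y$
$\sqrt{o{\left(S{\left(17 \right)} \right)} + B{\left(102,-347 \right)}} = \sqrt{- 30 \frac{7}{-8 + 17} + \frac{102 - 347}{102}} = \sqrt{- 30 \cdot \frac{7}{9} + \frac{1}{102} \left(-245\right)} = \sqrt{- 30 \cdot 7 \cdot \frac{1}{9} - \frac{245}{102}} = \sqrt{\left(-30\right) \frac{7}{9} - \frac{245}{102}} = \sqrt{- \frac{70}{3} - \frac{245}{102}} = \sqrt{- \frac{875}{34}} = \frac{5 i \sqrt{1190}}{34}$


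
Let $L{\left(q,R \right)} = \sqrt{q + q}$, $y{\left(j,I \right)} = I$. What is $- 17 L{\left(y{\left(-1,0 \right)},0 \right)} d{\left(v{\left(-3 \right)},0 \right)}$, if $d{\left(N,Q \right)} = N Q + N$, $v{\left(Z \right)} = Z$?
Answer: $0$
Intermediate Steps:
$d{\left(N,Q \right)} = N + N Q$
$L{\left(q,R \right)} = \sqrt{2} \sqrt{q}$ ($L{\left(q,R \right)} = \sqrt{2 q} = \sqrt{2} \sqrt{q}$)
$- 17 L{\left(y{\left(-1,0 \right)},0 \right)} d{\left(v{\left(-3 \right)},0 \right)} = - 17 \sqrt{2} \sqrt{0} \left(- 3 \left(1 + 0\right)\right) = - 17 \sqrt{2} \cdot 0 \left(\left(-3\right) 1\right) = \left(-17\right) 0 \left(-3\right) = 0 \left(-3\right) = 0$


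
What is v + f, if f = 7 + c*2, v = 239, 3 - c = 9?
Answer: 234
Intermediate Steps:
c = -6 (c = 3 - 1*9 = 3 - 9 = -6)
f = -5 (f = 7 - 6*2 = 7 - 12 = -5)
v + f = 239 - 5 = 234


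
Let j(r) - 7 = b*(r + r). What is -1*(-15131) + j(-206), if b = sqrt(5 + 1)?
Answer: 15138 - 412*sqrt(6) ≈ 14129.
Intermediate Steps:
b = sqrt(6) ≈ 2.4495
j(r) = 7 + 2*r*sqrt(6) (j(r) = 7 + sqrt(6)*(r + r) = 7 + sqrt(6)*(2*r) = 7 + 2*r*sqrt(6))
-1*(-15131) + j(-206) = -1*(-15131) + (7 + 2*(-206)*sqrt(6)) = 15131 + (7 - 412*sqrt(6)) = 15138 - 412*sqrt(6)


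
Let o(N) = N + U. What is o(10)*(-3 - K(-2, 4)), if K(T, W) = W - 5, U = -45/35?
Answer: -122/7 ≈ -17.429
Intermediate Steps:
U = -9/7 (U = -45*1/35 = -9/7 ≈ -1.2857)
K(T, W) = -5 + W
o(N) = -9/7 + N (o(N) = N - 9/7 = -9/7 + N)
o(10)*(-3 - K(-2, 4)) = (-9/7 + 10)*(-3 - (-5 + 4)) = 61*(-3 - 1*(-1))/7 = 61*(-3 + 1)/7 = (61/7)*(-2) = -122/7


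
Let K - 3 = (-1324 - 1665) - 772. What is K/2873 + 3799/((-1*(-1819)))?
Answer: 239925/307411 ≈ 0.78047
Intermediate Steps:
K = -3758 (K = 3 + ((-1324 - 1665) - 772) = 3 + (-2989 - 772) = 3 - 3761 = -3758)
K/2873 + 3799/((-1*(-1819))) = -3758/2873 + 3799/((-1*(-1819))) = -3758*1/2873 + 3799/1819 = -3758/2873 + 3799*(1/1819) = -3758/2873 + 3799/1819 = 239925/307411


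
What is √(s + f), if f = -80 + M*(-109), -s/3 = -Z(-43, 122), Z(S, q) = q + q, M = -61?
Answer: 7*√149 ≈ 85.446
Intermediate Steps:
Z(S, q) = 2*q
s = 732 (s = -(-3)*2*122 = -(-3)*244 = -3*(-244) = 732)
f = 6569 (f = -80 - 61*(-109) = -80 + 6649 = 6569)
√(s + f) = √(732 + 6569) = √7301 = 7*√149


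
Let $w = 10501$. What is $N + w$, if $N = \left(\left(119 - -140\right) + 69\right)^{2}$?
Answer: $118085$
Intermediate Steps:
$N = 107584$ ($N = \left(\left(119 + 140\right) + 69\right)^{2} = \left(259 + 69\right)^{2} = 328^{2} = 107584$)
$N + w = 107584 + 10501 = 118085$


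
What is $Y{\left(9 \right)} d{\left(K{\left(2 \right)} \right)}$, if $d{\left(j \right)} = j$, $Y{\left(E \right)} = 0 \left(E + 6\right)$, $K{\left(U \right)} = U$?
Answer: $0$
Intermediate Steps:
$Y{\left(E \right)} = 0$ ($Y{\left(E \right)} = 0 \left(6 + E\right) = 0$)
$Y{\left(9 \right)} d{\left(K{\left(2 \right)} \right)} = 0 \cdot 2 = 0$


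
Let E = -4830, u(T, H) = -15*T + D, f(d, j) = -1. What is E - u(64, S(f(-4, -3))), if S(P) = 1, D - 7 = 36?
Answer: -3913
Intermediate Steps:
D = 43 (D = 7 + 36 = 43)
u(T, H) = 43 - 15*T (u(T, H) = -15*T + 43 = 43 - 15*T)
E - u(64, S(f(-4, -3))) = -4830 - (43 - 15*64) = -4830 - (43 - 960) = -4830 - 1*(-917) = -4830 + 917 = -3913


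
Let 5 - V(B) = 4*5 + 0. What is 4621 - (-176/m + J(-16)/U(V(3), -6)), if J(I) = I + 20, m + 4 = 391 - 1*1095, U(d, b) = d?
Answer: 4089601/885 ≈ 4621.0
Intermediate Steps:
V(B) = -15 (V(B) = 5 - (4*5 + 0) = 5 - (20 + 0) = 5 - 1*20 = 5 - 20 = -15)
m = -708 (m = -4 + (391 - 1*1095) = -4 + (391 - 1095) = -4 - 704 = -708)
J(I) = 20 + I
4621 - (-176/m + J(-16)/U(V(3), -6)) = 4621 - (-176/(-708) + (20 - 16)/(-15)) = 4621 - (-176*(-1/708) + 4*(-1/15)) = 4621 - (44/177 - 4/15) = 4621 - 1*(-16/885) = 4621 + 16/885 = 4089601/885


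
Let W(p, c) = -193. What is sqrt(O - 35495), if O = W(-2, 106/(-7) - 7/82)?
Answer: 2*I*sqrt(8922) ≈ 188.91*I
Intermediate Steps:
O = -193
sqrt(O - 35495) = sqrt(-193 - 35495) = sqrt(-35688) = 2*I*sqrt(8922)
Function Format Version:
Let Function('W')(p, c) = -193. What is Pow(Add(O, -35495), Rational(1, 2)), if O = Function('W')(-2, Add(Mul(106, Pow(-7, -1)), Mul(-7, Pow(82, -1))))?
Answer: Mul(2, I, Pow(8922, Rational(1, 2))) ≈ Mul(188.91, I)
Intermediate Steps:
O = -193
Pow(Add(O, -35495), Rational(1, 2)) = Pow(Add(-193, -35495), Rational(1, 2)) = Pow(-35688, Rational(1, 2)) = Mul(2, I, Pow(8922, Rational(1, 2)))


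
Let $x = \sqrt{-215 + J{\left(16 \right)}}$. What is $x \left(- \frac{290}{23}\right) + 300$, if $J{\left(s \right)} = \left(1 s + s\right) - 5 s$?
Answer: $300 - \frac{290 i \sqrt{263}}{23} \approx 300.0 - 204.48 i$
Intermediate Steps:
$J{\left(s \right)} = - 3 s$ ($J{\left(s \right)} = \left(s + s\right) - 5 s = 2 s - 5 s = - 3 s$)
$x = i \sqrt{263}$ ($x = \sqrt{-215 - 48} = \sqrt{-263} = i \sqrt{263} \approx 16.217 i$)
$x \left(- \frac{290}{23}\right) + 300 = i \sqrt{263} \left(- \frac{290}{23}\right) + 300 = - \frac{290 i \sqrt{263}}{23} + 300 = 300 - \frac{290 i \sqrt{263}}{23}$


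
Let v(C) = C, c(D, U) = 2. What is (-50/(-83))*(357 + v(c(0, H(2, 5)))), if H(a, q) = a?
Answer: 17950/83 ≈ 216.27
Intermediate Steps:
(-50/(-83))*(357 + v(c(0, H(2, 5)))) = (-50/(-83))*(357 + 2) = -50*(-1/83)*359 = (50/83)*359 = 17950/83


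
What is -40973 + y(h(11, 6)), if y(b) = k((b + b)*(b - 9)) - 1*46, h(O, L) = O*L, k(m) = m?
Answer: -33495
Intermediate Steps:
h(O, L) = L*O
y(b) = -46 + 2*b*(-9 + b) (y(b) = (b + b)*(b - 9) - 1*46 = (2*b)*(-9 + b) - 46 = 2*b*(-9 + b) - 46 = -46 + 2*b*(-9 + b))
-40973 + y(h(11, 6)) = -40973 + (-46 + 2*(6*11)*(-9 + 6*11)) = -40973 + (-46 + 2*66*(-9 + 66)) = -40973 + (-46 + 2*66*57) = -40973 + (-46 + 7524) = -40973 + 7478 = -33495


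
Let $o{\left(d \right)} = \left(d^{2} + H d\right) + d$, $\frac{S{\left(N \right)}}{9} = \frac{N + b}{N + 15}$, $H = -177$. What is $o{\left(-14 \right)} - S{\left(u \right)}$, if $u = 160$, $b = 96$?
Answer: $\frac{463196}{175} \approx 2646.8$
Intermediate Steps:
$S{\left(N \right)} = \frac{9 \left(96 + N\right)}{15 + N}$ ($S{\left(N \right)} = 9 \frac{N + 96}{N + 15} = 9 \frac{96 + N}{15 + N} = \frac{9 \left(96 + N\right)}{15 + N}$)
$o{\left(d \right)} = d^{2} - 176 d$ ($o{\left(d \right)} = \left(d^{2} - 177 d\right) + d = d^{2} - 176 d$)
$o{\left(-14 \right)} - S{\left(u \right)} = - 14 \left(-176 - 14\right) - \frac{9 \left(96 + 160\right)}{15 + 160} = \left(-14\right) \left(-190\right) - 9 \cdot \frac{1}{175} \cdot 256 = 2660 - 9 \cdot \frac{1}{175} \cdot 256 = 2660 - \frac{2304}{175} = \frac{463196}{175}$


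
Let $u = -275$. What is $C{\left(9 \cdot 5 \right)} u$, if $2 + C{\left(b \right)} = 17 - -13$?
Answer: $-7700$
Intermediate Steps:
$C{\left(b \right)} = 28$ ($C{\left(b \right)} = -2 + \left(17 - -13\right) = -2 + \left(17 + 13\right) = -2 + 30 = 28$)
$C{\left(9 \cdot 5 \right)} u = 28 \left(-275\right) = -7700$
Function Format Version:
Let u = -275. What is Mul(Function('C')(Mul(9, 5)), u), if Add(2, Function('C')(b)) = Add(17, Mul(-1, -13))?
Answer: -7700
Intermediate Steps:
Function('C')(b) = 28 (Function('C')(b) = Add(-2, Add(17, Mul(-1, -13))) = Add(-2, Add(17, 13)) = Add(-2, 30) = 28)
Mul(Function('C')(Mul(9, 5)), u) = Mul(28, -275) = -7700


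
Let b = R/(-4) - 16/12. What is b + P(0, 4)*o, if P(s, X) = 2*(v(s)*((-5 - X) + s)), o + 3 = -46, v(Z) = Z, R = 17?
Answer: -67/12 ≈ -5.5833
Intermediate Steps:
o = -49 (o = -3 - 46 = -49)
b = -67/12 (b = 17/(-4) - 16/12 = 17*(-1/4) - 16*1/12 = -17/4 - 4/3 = -67/12 ≈ -5.5833)
P(s, X) = 2*s*(-5 + s - X) (P(s, X) = 2*(s*((-5 - X) + s)) = 2*(s*(-5 + s - X)) = 2*s*(-5 + s - X))
b + P(0, 4)*o = -67/12 + (2*0*(-5 + 0 - 1*4))*(-49) = -67/12 + (2*0*(-5 + 0 - 4))*(-49) = -67/12 + (2*0*(-9))*(-49) = -67/12 + 0*(-49) = -67/12 + 0 = -67/12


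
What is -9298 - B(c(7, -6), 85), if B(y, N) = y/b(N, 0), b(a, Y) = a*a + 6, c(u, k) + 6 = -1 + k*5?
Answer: -67233801/7231 ≈ -9298.0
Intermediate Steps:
c(u, k) = -7 + 5*k (c(u, k) = -6 + (-1 + k*5) = -6 + (-1 + 5*k) = -7 + 5*k)
b(a, Y) = 6 + a² (b(a, Y) = a² + 6 = 6 + a²)
B(y, N) = y/(6 + N²)
-9298 - B(c(7, -6), 85) = -9298 - (-7 + 5*(-6))/(6 + 85²) = -9298 - (-7 - 30)/(6 + 7225) = -9298 - (-37)/7231 = -9298 - 1*(-37/7231) = -9298 + 37/7231 = -67233801/7231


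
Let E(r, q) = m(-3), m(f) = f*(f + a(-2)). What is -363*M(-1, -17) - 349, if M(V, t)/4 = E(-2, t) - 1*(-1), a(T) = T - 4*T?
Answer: 11267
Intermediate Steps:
a(T) = -3*T
m(f) = f*(6 + f) (m(f) = f*(f - 3*(-2)) = f*(f + 6) = f*(6 + f))
E(r, q) = -9 (E(r, q) = -3*(6 - 3) = -3*3 = -9)
M(V, t) = -32 (M(V, t) = 4*(-9 - 1*(-1)) = 4*(-9 + 1) = 4*(-8) = -32)
-363*M(-1, -17) - 349 = -363*(-32) - 349 = 11616 - 349 = 11267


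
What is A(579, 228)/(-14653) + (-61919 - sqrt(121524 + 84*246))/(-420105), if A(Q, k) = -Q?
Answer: 1150539902/6155798565 + 34*sqrt(123)/420105 ≈ 0.18780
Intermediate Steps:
A(579, 228)/(-14653) + (-61919 - sqrt(121524 + 84*246))/(-420105) = -1*579/(-14653) + (-61919 - sqrt(121524 + 84*246))/(-420105) = -579*(-1/14653) + (-61919 - sqrt(121524 + 20664))*(-1/420105) = 579/14653 + (-61919 - sqrt(142188))*(-1/420105) = 579/14653 + (-61919 - 34*sqrt(123))*(-1/420105) = 579/14653 + (61919/420105 + 34*sqrt(123)/420105) = 1150539902/6155798565 + 34*sqrt(123)/420105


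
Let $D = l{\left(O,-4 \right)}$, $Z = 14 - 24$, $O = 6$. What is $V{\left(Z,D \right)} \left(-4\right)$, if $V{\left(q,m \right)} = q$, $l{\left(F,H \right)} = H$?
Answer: $40$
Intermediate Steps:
$Z = -10$ ($Z = 14 - 24 = -10$)
$D = -4$
$V{\left(Z,D \right)} \left(-4\right) = \left(-10\right) \left(-4\right) = 40$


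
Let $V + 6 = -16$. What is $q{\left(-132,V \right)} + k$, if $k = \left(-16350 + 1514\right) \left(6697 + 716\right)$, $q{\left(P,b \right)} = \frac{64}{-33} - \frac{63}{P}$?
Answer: $- \frac{14517263569}{132} \approx -1.0998 \cdot 10^{8}$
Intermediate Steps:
$V = -22$ ($V = -6 - 16 = -22$)
$q{\left(P,b \right)} = - \frac{64}{33} - \frac{63}{P}$ ($q{\left(P,b \right)} = 64 \left(- \frac{1}{33}\right) - \frac{63}{P} = - \frac{64}{33} - \frac{63}{P}$)
$k = -109979268$ ($k = \left(-14836\right) 7413 = -109979268$)
$q{\left(-132,V \right)} + k = \left(- \frac{64}{33} - \frac{63}{-132}\right) - 109979268 = \left(- \frac{64}{33} - - \frac{21}{44}\right) - 109979268 = \left(- \frac{64}{33} + \frac{21}{44}\right) - 109979268 = - \frac{193}{132} - 109979268 = - \frac{14517263569}{132}$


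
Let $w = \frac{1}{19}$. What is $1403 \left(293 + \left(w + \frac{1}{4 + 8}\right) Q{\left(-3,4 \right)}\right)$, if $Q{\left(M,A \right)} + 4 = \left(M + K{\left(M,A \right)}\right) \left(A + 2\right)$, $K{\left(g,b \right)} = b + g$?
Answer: $\frac{23257531}{57} \approx 4.0803 \cdot 10^{5}$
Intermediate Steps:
$w = \frac{1}{19} \approx 0.052632$
$Q{\left(M,A \right)} = -4 + \left(2 + A\right) \left(A + 2 M\right)$ ($Q{\left(M,A \right)} = -4 + \left(M + \left(A + M\right)\right) \left(A + 2\right) = -4 + \left(A + 2 M\right) \left(2 + A\right) = -4 + \left(2 + A\right) \left(A + 2 M\right)$)
$1403 \left(293 + \left(w + \frac{1}{4 + 8}\right) Q{\left(-3,4 \right)}\right) = 1403 \left(293 + \left(\frac{1}{19} + \frac{1}{4 + 8}\right) \left(-4 + 2 \cdot 4 + 4 \left(-3\right) + 4 \left(-3\right) + 4 \left(4 - 3\right)\right)\right) = 1403 \left(293 + \left(\frac{1}{19} + \frac{1}{12}\right) \left(-4 + 8 - 12 - 12 + 4 \cdot 1\right)\right) = 1403 \left(293 + \left(\frac{1}{19} + \frac{1}{12}\right) \left(-4 + 8 - 12 - 12 + 4\right)\right) = 1403 \left(293 + \frac{31}{228} \left(-16\right)\right) = 1403 \left(293 - \frac{124}{57}\right) = 1403 \cdot \frac{16577}{57} = \frac{23257531}{57}$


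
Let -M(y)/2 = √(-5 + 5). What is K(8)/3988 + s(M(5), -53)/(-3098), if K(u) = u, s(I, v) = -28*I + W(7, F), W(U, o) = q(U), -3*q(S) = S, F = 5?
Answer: 25567/9266118 ≈ 0.0027592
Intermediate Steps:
q(S) = -S/3
W(U, o) = -U/3
M(y) = 0 (M(y) = -2*√(-5 + 5) = -2*√0 = -2*0 = 0)
s(I, v) = -7/3 - 28*I (s(I, v) = -28*I - ⅓*7 = -28*I - 7/3 = -7/3 - 28*I)
K(8)/3988 + s(M(5), -53)/(-3098) = 8/3988 + (-7/3 - 28*0)/(-3098) = 8*(1/3988) + (-7/3 + 0)*(-1/3098) = 2/997 - 7/3*(-1/3098) = 2/997 + 7/9294 = 25567/9266118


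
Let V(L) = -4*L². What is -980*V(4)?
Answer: 62720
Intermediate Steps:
-980*V(4) = -(-3920)*4² = -(-3920)*16 = -980*(-64) = 62720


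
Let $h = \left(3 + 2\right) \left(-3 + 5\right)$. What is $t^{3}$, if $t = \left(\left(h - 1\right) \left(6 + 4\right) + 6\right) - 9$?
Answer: $658503$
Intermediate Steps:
$h = 10$ ($h = 5 \cdot 2 = 10$)
$t = 87$ ($t = \left(\left(10 - 1\right) \left(6 + 4\right) + 6\right) - 9 = \left(9 \cdot 10 + 6\right) - 9 = \left(90 + 6\right) - 9 = 96 - 9 = 87$)
$t^{3} = 87^{3} = 658503$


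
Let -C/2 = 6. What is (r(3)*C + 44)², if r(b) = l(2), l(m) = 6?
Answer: 784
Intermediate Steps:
r(b) = 6
C = -12 (C = -2*6 = -12)
(r(3)*C + 44)² = (6*(-12) + 44)² = (-72 + 44)² = (-28)² = 784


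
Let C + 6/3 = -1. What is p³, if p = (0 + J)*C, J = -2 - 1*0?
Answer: 216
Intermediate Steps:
C = -3 (C = -2 - 1 = -3)
J = -2 (J = -2 + 0 = -2)
p = 6 (p = (0 - 2)*(-3) = -2*(-3) = 6)
p³ = 6³ = 216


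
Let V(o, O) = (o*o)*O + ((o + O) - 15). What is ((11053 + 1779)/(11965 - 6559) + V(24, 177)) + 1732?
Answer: 280767026/2703 ≈ 1.0387e+5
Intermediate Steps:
V(o, O) = -15 + O + o + O*o² (V(o, O) = o²*O + ((O + o) - 15) = O*o² + (-15 + O + o) = -15 + O + o + O*o²)
((11053 + 1779)/(11965 - 6559) + V(24, 177)) + 1732 = ((11053 + 1779)/(11965 - 6559) + (-15 + 177 + 24 + 177*24²)) + 1732 = (12832/5406 + (-15 + 177 + 24 + 177*576)) + 1732 = (12832*(1/5406) + (-15 + 177 + 24 + 101952)) + 1732 = (6416/2703 + 102138) + 1732 = 276085430/2703 + 1732 = 280767026/2703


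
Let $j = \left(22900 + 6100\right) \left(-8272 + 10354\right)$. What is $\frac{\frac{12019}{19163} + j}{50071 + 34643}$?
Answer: $\frac{1157023626019}{1623374382} \approx 712.73$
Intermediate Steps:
$j = 60378000$ ($j = 29000 \cdot 2082 = 60378000$)
$\frac{\frac{12019}{19163} + j}{50071 + 34643} = \frac{\frac{12019}{19163} + 60378000}{50071 + 34643} = \frac{12019 \cdot \frac{1}{19163} + 60378000}{84714} = \left(\frac{12019}{19163} + 60378000\right) \frac{1}{84714} = \frac{1157023626019}{19163} \cdot \frac{1}{84714} = \frac{1157023626019}{1623374382}$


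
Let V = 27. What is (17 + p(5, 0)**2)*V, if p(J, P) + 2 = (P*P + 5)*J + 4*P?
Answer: 14742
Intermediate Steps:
p(J, P) = -2 + 4*P + J*(5 + P**2) (p(J, P) = -2 + ((P*P + 5)*J + 4*P) = -2 + ((P**2 + 5)*J + 4*P) = -2 + ((5 + P**2)*J + 4*P) = -2 + (J*(5 + P**2) + 4*P) = -2 + (4*P + J*(5 + P**2)) = -2 + 4*P + J*(5 + P**2))
(17 + p(5, 0)**2)*V = (17 + (-2 + 4*0 + 5*5 + 5*0**2)**2)*27 = (17 + (-2 + 0 + 25 + 5*0)**2)*27 = (17 + (-2 + 0 + 25 + 0)**2)*27 = (17 + 23**2)*27 = (17 + 529)*27 = 546*27 = 14742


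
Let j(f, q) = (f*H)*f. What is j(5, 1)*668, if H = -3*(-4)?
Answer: 200400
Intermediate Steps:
H = 12
j(f, q) = 12*f**2 (j(f, q) = (f*12)*f = (12*f)*f = 12*f**2)
j(5, 1)*668 = (12*5**2)*668 = (12*25)*668 = 300*668 = 200400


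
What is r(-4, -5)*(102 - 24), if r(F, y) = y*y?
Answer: 1950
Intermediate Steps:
r(F, y) = y**2
r(-4, -5)*(102 - 24) = (-5)**2*(102 - 24) = 25*78 = 1950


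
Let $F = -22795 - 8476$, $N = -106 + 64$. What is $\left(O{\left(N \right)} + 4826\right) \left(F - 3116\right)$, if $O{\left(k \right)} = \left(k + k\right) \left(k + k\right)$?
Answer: $-408586334$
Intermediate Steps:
$N = -42$
$F = -31271$
$O{\left(k \right)} = 4 k^{2}$ ($O{\left(k \right)} = 2 k 2 k = 4 k^{2}$)
$\left(O{\left(N \right)} + 4826\right) \left(F - 3116\right) = \left(4 \left(-42\right)^{2} + 4826\right) \left(-31271 - 3116\right) = \left(4 \cdot 1764 + 4826\right) \left(-34387\right) = \left(7056 + 4826\right) \left(-34387\right) = 11882 \left(-34387\right) = -408586334$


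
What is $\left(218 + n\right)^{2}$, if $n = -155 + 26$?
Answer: $7921$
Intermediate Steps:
$n = -129$
$\left(218 + n\right)^{2} = \left(218 - 129\right)^{2} = 89^{2} = 7921$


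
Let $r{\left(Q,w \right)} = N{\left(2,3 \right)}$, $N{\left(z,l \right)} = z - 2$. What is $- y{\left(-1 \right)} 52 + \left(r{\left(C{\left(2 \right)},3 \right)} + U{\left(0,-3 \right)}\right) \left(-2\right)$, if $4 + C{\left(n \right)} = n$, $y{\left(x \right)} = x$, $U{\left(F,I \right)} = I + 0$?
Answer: $58$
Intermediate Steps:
$U{\left(F,I \right)} = I$
$C{\left(n \right)} = -4 + n$
$N{\left(z,l \right)} = -2 + z$
$r{\left(Q,w \right)} = 0$ ($r{\left(Q,w \right)} = -2 + 2 = 0$)
$- y{\left(-1 \right)} 52 + \left(r{\left(C{\left(2 \right)},3 \right)} + U{\left(0,-3 \right)}\right) \left(-2\right) = \left(-1\right) \left(-1\right) 52 + \left(0 - 3\right) \left(-2\right) = 1 \cdot 52 - -6 = 52 + 6 = 58$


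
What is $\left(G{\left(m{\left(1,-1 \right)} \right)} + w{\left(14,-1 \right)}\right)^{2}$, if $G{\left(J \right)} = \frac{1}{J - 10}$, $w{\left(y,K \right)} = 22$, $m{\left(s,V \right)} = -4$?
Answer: $\frac{94249}{196} \approx 480.86$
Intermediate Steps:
$G{\left(J \right)} = \frac{1}{-10 + J}$
$\left(G{\left(m{\left(1,-1 \right)} \right)} + w{\left(14,-1 \right)}\right)^{2} = \left(\frac{1}{-10 - 4} + 22\right)^{2} = \left(\frac{1}{-14} + 22\right)^{2} = \left(- \frac{1}{14} + 22\right)^{2} = \left(\frac{307}{14}\right)^{2} = \frac{94249}{196}$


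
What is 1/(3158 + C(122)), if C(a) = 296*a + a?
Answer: 1/39392 ≈ 2.5386e-5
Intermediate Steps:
C(a) = 297*a
1/(3158 + C(122)) = 1/(3158 + 297*122) = 1/(3158 + 36234) = 1/39392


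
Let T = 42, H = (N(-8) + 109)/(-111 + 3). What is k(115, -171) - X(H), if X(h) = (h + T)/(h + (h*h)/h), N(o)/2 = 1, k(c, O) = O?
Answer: -11179/74 ≈ -151.07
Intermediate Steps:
N(o) = 2 (N(o) = 2*1 = 2)
H = -37/36 (H = (2 + 109)/(-111 + 3) = 111/(-108) = 111*(-1/108) = -37/36 ≈ -1.0278)
X(h) = (42 + h)/(2*h) (X(h) = (h + 42)/(h + (h*h)/h) = (42 + h)/(h + h**2/h) = (42 + h)/(h + h) = (42 + h)/((2*h)) = (42 + h)*(1/(2*h)) = (42 + h)/(2*h))
k(115, -171) - X(H) = -171 - (42 - 37/36)/(2*(-37/36)) = -171 - (-36)*1475/(2*37*36) = -171 - 1*(-1475/74) = -171 + 1475/74 = -11179/74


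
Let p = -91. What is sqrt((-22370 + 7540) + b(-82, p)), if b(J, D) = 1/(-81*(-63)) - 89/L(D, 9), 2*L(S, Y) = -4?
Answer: I*sqrt(2112611354)/378 ≈ 121.6*I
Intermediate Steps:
L(S, Y) = -2 (L(S, Y) = (1/2)*(-4) = -2)
b(J, D) = 454169/10206 (b(J, D) = 1/(-81*(-63)) - 89/(-2) = -1/81*(-1/63) - 89*(-1/2) = 1/5103 + 89/2 = 454169/10206)
sqrt((-22370 + 7540) + b(-82, p)) = sqrt((-22370 + 7540) + 454169/10206) = sqrt(-14830 + 454169/10206) = sqrt(-150900811/10206) = I*sqrt(2112611354)/378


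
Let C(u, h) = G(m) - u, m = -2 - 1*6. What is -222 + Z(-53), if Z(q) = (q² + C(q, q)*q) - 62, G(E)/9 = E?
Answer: 3532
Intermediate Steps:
m = -8 (m = -2 - 6 = -8)
G(E) = 9*E
C(u, h) = -72 - u (C(u, h) = 9*(-8) - u = -72 - u)
Z(q) = -62 + q² + q*(-72 - q) (Z(q) = (q² + (-72 - q)*q) - 62 = (q² + q*(-72 - q)) - 62 = -62 + q² + q*(-72 - q))
-222 + Z(-53) = -222 + (-62 - 72*(-53)) = -222 + (-62 + 3816) = -222 + 3754 = 3532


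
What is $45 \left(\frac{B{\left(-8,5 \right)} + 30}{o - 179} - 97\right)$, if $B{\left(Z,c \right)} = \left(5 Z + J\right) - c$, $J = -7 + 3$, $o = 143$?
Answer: $- \frac{17365}{4} \approx -4341.3$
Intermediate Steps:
$J = -4$
$B{\left(Z,c \right)} = -4 - c + 5 Z$ ($B{\left(Z,c \right)} = \left(5 Z - 4\right) - c = \left(-4 + 5 Z\right) - c = -4 - c + 5 Z$)
$45 \left(\frac{B{\left(-8,5 \right)} + 30}{o - 179} - 97\right) = 45 \left(\frac{\left(-4 - 5 + 5 \left(-8\right)\right) + 30}{143 - 179} - 97\right) = 45 \left(\frac{\left(-4 - 5 - 40\right) + 30}{-36} - 97\right) = 45 \left(\left(-49 + 30\right) \left(- \frac{1}{36}\right) - 97\right) = 45 \left(\left(-19\right) \left(- \frac{1}{36}\right) - 97\right) = 45 \left(\frac{19}{36} - 97\right) = 45 \left(- \frac{3473}{36}\right) = - \frac{17365}{4}$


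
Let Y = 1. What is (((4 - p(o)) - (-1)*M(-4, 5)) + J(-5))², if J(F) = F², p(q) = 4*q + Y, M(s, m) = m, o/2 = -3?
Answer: 3249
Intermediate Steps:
o = -6 (o = 2*(-3) = -6)
p(q) = 1 + 4*q (p(q) = 4*q + 1 = 1 + 4*q)
(((4 - p(o)) - (-1)*M(-4, 5)) + J(-5))² = (((4 - (1 + 4*(-6))) - (-1)*5) + (-5)²)² = (((4 - (1 - 24)) - 1*(-5)) + 25)² = (((4 - 1*(-23)) + 5) + 25)² = (((4 + 23) + 5) + 25)² = ((27 + 5) + 25)² = (32 + 25)² = 57² = 3249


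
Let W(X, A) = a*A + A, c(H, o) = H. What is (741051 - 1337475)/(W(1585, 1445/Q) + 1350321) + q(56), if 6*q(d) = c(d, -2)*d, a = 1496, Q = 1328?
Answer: 312532723232/598463151 ≈ 522.23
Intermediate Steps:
q(d) = d**2/6 (q(d) = (d*d)/6 = d**2/6)
W(X, A) = 1497*A (W(X, A) = 1496*A + A = 1497*A)
(741051 - 1337475)/(W(1585, 1445/Q) + 1350321) + q(56) = (741051 - 1337475)/(1497*(1445/1328) + 1350321) + (1/6)*56**2 = -596424/(1497*(1445*(1/1328)) + 1350321) + (1/6)*3136 = -596424/(1497*(1445/1328) + 1350321) + 1568/3 = -596424/(2163165/1328 + 1350321) + 1568/3 = -596424/1795389453/1328 + 1568/3 = -596424*1328/1795389453 + 1568/3 = -264017024/598463151 + 1568/3 = 312532723232/598463151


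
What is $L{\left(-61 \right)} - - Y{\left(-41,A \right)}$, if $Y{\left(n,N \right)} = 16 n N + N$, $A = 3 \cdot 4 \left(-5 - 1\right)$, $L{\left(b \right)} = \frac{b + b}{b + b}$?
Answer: $47161$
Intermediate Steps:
$L{\left(b \right)} = 1$ ($L{\left(b \right)} = \frac{2 b}{2 b} = 2 b \frac{1}{2 b} = 1$)
$A = -72$ ($A = 12 \left(-6\right) = -72$)
$Y{\left(n,N \right)} = N + 16 N n$ ($Y{\left(n,N \right)} = 16 N n + N = N + 16 N n$)
$L{\left(-61 \right)} - - Y{\left(-41,A \right)} = 1 - - \left(-72\right) \left(1 + 16 \left(-41\right)\right) = 1 - - \left(-72\right) \left(1 - 656\right) = 1 - - \left(-72\right) \left(-655\right) = 1 - \left(-1\right) 47160 = 1 - -47160 = 1 + 47160 = 47161$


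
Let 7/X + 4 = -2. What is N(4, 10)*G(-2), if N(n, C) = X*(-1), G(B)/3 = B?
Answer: -7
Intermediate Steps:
X = -7/6 (X = 7/(-4 - 2) = 7/(-6) = 7*(-1/6) = -7/6 ≈ -1.1667)
G(B) = 3*B
N(n, C) = 7/6 (N(n, C) = -7/6*(-1) = 7/6)
N(4, 10)*G(-2) = 7*(3*(-2))/6 = (7/6)*(-6) = -7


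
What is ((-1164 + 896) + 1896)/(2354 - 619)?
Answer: 1628/1735 ≈ 0.93833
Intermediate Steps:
((-1164 + 896) + 1896)/(2354 - 619) = (-268 + 1896)/1735 = 1628*(1/1735) = 1628/1735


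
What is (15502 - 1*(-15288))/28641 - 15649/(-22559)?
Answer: 1142794619/646112319 ≈ 1.7687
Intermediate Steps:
(15502 - 1*(-15288))/28641 - 15649/(-22559) = (15502 + 15288)*(1/28641) - 15649*(-1/22559) = 30790*(1/28641) + 15649/22559 = 30790/28641 + 15649/22559 = 1142794619/646112319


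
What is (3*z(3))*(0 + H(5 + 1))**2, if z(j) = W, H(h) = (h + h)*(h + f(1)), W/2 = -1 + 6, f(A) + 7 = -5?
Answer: 155520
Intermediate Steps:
f(A) = -12 (f(A) = -7 - 5 = -12)
W = 10 (W = 2*(-1 + 6) = 2*5 = 10)
H(h) = 2*h*(-12 + h) (H(h) = (h + h)*(h - 12) = (2*h)*(-12 + h) = 2*h*(-12 + h))
z(j) = 10
(3*z(3))*(0 + H(5 + 1))**2 = (3*10)*(0 + 2*(5 + 1)*(-12 + (5 + 1)))**2 = 30*(0 + 2*6*(-12 + 6))**2 = 30*(0 + 2*6*(-6))**2 = 30*(0 - 72)**2 = 30*(-72)**2 = 30*5184 = 155520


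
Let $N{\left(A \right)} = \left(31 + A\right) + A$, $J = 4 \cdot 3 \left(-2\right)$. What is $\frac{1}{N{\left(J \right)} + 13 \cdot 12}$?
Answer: $\frac{1}{139} \approx 0.0071942$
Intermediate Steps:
$J = -24$ ($J = 12 \left(-2\right) = -24$)
$N{\left(A \right)} = 31 + 2 A$
$\frac{1}{N{\left(J \right)} + 13 \cdot 12} = \frac{1}{\left(31 + 2 \left(-24\right)\right) + 13 \cdot 12} = \frac{1}{\left(31 - 48\right) + 156} = \frac{1}{-17 + 156} = \frac{1}{139}$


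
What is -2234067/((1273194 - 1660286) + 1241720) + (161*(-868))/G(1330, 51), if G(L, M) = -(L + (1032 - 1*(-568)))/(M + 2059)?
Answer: 8399871419451/83468668 ≈ 1.0064e+5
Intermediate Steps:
G(L, M) = -(1600 + L)/(2059 + M) (G(L, M) = -(L + (1032 + 568))/(2059 + M) = -(L + 1600)/(2059 + M) = -(1600 + L)/(2059 + M))
-2234067/((1273194 - 1660286) + 1241720) + (161*(-868))/G(1330, 51) = -2234067/((1273194 - 1660286) + 1241720) + (161*(-868))/(((-1600 - 1*1330)/(2059 + 51))) = -2234067/(-387092 + 1241720) - 139748*2110/(-1600 - 1330) = -2234067/854628 - 139748/((1/2110)*(-2930)) = -2234067*1/854628 - 139748/(-293/211) = -744689/284876 - 139748*(-211/293) = -744689/284876 + 29486828/293 = 8399871419451/83468668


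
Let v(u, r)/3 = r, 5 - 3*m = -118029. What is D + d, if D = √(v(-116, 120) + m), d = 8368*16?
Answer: 133888 + √357342/3 ≈ 1.3409e+5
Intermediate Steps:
d = 133888
m = 118034/3 (m = 5/3 - ⅓*(-118029) = 5/3 + 39343 = 118034/3 ≈ 39345.)
v(u, r) = 3*r
D = √357342/3 (D = √(3*120 + 118034/3) = √(360 + 118034/3) = √(119114/3) = √357342/3 ≈ 199.26)
D + d = √357342/3 + 133888 = 133888 + √357342/3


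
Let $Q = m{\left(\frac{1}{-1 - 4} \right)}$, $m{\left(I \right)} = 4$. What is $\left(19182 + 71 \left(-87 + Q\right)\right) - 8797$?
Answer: $4492$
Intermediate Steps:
$Q = 4$
$\left(19182 + 71 \left(-87 + Q\right)\right) - 8797 = \left(19182 + 71 \left(-87 + 4\right)\right) - 8797 = \left(19182 + 71 \left(-83\right)\right) - 8797 = \left(19182 - 5893\right) - 8797 = 13289 - 8797 = 4492$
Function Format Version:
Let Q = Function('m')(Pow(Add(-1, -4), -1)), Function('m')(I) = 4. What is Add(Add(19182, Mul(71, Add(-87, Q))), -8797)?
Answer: 4492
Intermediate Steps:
Q = 4
Add(Add(19182, Mul(71, Add(-87, Q))), -8797) = Add(Add(19182, Mul(71, Add(-87, 4))), -8797) = Add(Add(19182, Mul(71, -83)), -8797) = Add(Add(19182, -5893), -8797) = Add(13289, -8797) = 4492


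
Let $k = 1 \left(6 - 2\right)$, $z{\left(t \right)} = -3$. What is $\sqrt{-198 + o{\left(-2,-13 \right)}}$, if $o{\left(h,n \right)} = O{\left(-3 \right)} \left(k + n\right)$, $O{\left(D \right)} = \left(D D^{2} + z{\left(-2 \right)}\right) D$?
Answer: $12 i \sqrt{7} \approx 31.749 i$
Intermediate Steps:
$O{\left(D \right)} = D \left(-3 + D^{3}\right)$ ($O{\left(D \right)} = \left(D D^{2} - 3\right) D = \left(D^{3} - 3\right) D = \left(-3 + D^{3}\right) D = D \left(-3 + D^{3}\right)$)
$k = 4$ ($k = 1 \cdot 4 = 4$)
$o{\left(h,n \right)} = 360 + 90 n$ ($o{\left(h,n \right)} = - 3 \left(-3 + \left(-3\right)^{3}\right) \left(4 + n\right) = - 3 \left(-3 - 27\right) \left(4 + n\right) = \left(-3\right) \left(-30\right) \left(4 + n\right) = 90 \left(4 + n\right) = 360 + 90 n$)
$\sqrt{-198 + o{\left(-2,-13 \right)}} = \sqrt{-198 + \left(360 + 90 \left(-13\right)\right)} = \sqrt{-198 + \left(360 - 1170\right)} = \sqrt{-198 - 810} = \sqrt{-1008} = 12 i \sqrt{7}$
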